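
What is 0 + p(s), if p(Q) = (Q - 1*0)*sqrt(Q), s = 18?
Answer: 54*sqrt(2) ≈ 76.368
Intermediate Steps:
p(Q) = Q**(3/2) (p(Q) = (Q + 0)*sqrt(Q) = Q*sqrt(Q) = Q**(3/2))
0 + p(s) = 0 + 18**(3/2) = 0 + 54*sqrt(2) = 54*sqrt(2)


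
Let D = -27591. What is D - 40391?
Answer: -67982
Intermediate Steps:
D - 40391 = -27591 - 40391 = -67982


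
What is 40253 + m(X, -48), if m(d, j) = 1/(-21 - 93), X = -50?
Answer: 4588841/114 ≈ 40253.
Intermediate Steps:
m(d, j) = -1/114 (m(d, j) = 1/(-114) = -1/114)
40253 + m(X, -48) = 40253 - 1/114 = 4588841/114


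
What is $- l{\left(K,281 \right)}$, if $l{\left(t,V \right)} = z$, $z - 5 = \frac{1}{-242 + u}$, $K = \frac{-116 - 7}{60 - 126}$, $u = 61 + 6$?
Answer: $- \frac{874}{175} \approx -4.9943$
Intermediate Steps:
$u = 67$
$K = \frac{41}{22}$ ($K = - \frac{123}{-66} = \left(-123\right) \left(- \frac{1}{66}\right) = \frac{41}{22} \approx 1.8636$)
$z = \frac{874}{175}$ ($z = 5 + \frac{1}{-242 + 67} = 5 + \frac{1}{-175} = 5 - \frac{1}{175} = \frac{874}{175} \approx 4.9943$)
$l{\left(t,V \right)} = \frac{874}{175}$
$- l{\left(K,281 \right)} = \left(-1\right) \frac{874}{175} = - \frac{874}{175}$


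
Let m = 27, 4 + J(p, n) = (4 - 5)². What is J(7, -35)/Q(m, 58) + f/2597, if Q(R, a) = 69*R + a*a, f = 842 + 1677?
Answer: 13159022/13574519 ≈ 0.96939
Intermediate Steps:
J(p, n) = -3 (J(p, n) = -4 + (4 - 5)² = -4 + (-1)² = -4 + 1 = -3)
f = 2519
Q(R, a) = a² + 69*R (Q(R, a) = 69*R + a² = a² + 69*R)
J(7, -35)/Q(m, 58) + f/2597 = -3/(58² + 69*27) + 2519/2597 = -3/(3364 + 1863) + 2519*(1/2597) = -3/5227 + 2519/2597 = 13159022/13574519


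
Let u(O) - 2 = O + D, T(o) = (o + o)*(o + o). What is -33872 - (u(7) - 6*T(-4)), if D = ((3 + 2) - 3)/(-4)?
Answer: -66993/2 ≈ -33497.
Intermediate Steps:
T(o) = 4*o² (T(o) = (2*o)*(2*o) = 4*o²)
D = -½ (D = (5 - 3)*(-¼) = 2*(-¼) = -½ ≈ -0.50000)
u(O) = 3/2 + O (u(O) = 2 + (O - ½) = 2 + (-½ + O) = 3/2 + O)
-33872 - (u(7) - 6*T(-4)) = -33872 - ((3/2 + 7) - 24*(-4)²) = -33872 - (17/2 - 24*16) = -33872 - (17/2 - 6*64) = -33872 - (17/2 - 384) = -33872 - 1*(-751/2) = -33872 + 751/2 = -66993/2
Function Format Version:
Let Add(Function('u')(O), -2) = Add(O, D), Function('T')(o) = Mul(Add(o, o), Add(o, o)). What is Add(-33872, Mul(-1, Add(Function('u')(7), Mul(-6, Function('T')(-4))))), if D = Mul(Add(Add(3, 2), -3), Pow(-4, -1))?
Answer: Rational(-66993, 2) ≈ -33497.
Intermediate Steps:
Function('T')(o) = Mul(4, Pow(o, 2)) (Function('T')(o) = Mul(Mul(2, o), Mul(2, o)) = Mul(4, Pow(o, 2)))
D = Rational(-1, 2) (D = Mul(Add(5, -3), Rational(-1, 4)) = Mul(2, Rational(-1, 4)) = Rational(-1, 2) ≈ -0.50000)
Function('u')(O) = Add(Rational(3, 2), O) (Function('u')(O) = Add(2, Add(O, Rational(-1, 2))) = Add(2, Add(Rational(-1, 2), O)) = Add(Rational(3, 2), O))
Add(-33872, Mul(-1, Add(Function('u')(7), Mul(-6, Function('T')(-4))))) = Add(-33872, Mul(-1, Add(Add(Rational(3, 2), 7), Mul(-6, Mul(4, Pow(-4, 2)))))) = Add(-33872, Mul(-1, Add(Rational(17, 2), Mul(-6, Mul(4, 16))))) = Add(-33872, Mul(-1, Add(Rational(17, 2), Mul(-6, 64)))) = Add(-33872, Mul(-1, Add(Rational(17, 2), -384))) = Add(-33872, Mul(-1, Rational(-751, 2))) = Add(-33872, Rational(751, 2)) = Rational(-66993, 2)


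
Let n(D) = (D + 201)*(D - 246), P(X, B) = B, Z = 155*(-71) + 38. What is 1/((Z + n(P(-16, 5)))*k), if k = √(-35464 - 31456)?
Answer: I*√16730/2028110980 ≈ 6.3776e-8*I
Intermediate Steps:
Z = -10967 (Z = -11005 + 38 = -10967)
n(D) = (-246 + D)*(201 + D) (n(D) = (201 + D)*(-246 + D) = (-246 + D)*(201 + D))
k = 2*I*√16730 (k = √(-66920) = 2*I*√16730 ≈ 258.69*I)
1/((Z + n(P(-16, 5)))*k) = 1/((-10967 + (-49446 + 5² - 45*5))*((2*I*√16730))) = (-I*√16730/33460)/(-10967 + (-49446 + 25 - 225)) = (-I*√16730/33460)/(-10967 - 49646) = (-I*√16730/33460)/(-60613) = -(-1)*I*√16730/2028110980 = I*√16730/2028110980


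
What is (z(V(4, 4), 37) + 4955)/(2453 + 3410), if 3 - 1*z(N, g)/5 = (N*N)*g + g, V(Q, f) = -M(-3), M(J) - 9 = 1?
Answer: -1055/451 ≈ -2.3392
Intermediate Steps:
M(J) = 10 (M(J) = 9 + 1 = 10)
V(Q, f) = -10 (V(Q, f) = -1*10 = -10)
z(N, g) = 15 - 5*g - 5*g*N² (z(N, g) = 15 - 5*((N*N)*g + g) = 15 - 5*(N²*g + g) = 15 - 5*(g*N² + g) = 15 - 5*(g + g*N²) = 15 + (-5*g - 5*g*N²) = 15 - 5*g - 5*g*N²)
(z(V(4, 4), 37) + 4955)/(2453 + 3410) = ((15 - 5*37 - 5*37*(-10)²) + 4955)/(2453 + 3410) = ((15 - 185 - 5*37*100) + 4955)/5863 = ((15 - 185 - 18500) + 4955)*(1/5863) = (-18670 + 4955)*(1/5863) = -13715*1/5863 = -1055/451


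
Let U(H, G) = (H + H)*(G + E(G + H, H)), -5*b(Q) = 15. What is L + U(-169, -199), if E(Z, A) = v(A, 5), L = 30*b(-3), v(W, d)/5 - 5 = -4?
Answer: 65482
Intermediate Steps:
b(Q) = -3 (b(Q) = -⅕*15 = -3)
v(W, d) = 5 (v(W, d) = 25 + 5*(-4) = 25 - 20 = 5)
L = -90 (L = 30*(-3) = -90)
E(Z, A) = 5
U(H, G) = 2*H*(5 + G) (U(H, G) = (H + H)*(G + 5) = (2*H)*(5 + G) = 2*H*(5 + G))
L + U(-169, -199) = -90 + 2*(-169)*(5 - 199) = -90 + 2*(-169)*(-194) = -90 + 65572 = 65482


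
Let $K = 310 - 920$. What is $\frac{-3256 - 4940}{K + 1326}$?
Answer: $- \frac{2049}{179} \approx -11.447$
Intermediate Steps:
$K = -610$ ($K = 310 - 920 = -610$)
$\frac{-3256 - 4940}{K + 1326} = \frac{-3256 - 4940}{-610 + 1326} = - \frac{8196}{716} = \left(-8196\right) \frac{1}{716} = - \frac{2049}{179}$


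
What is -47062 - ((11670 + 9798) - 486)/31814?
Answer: -748625725/15907 ≈ -47063.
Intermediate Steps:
-47062 - ((11670 + 9798) - 486)/31814 = -47062 - (21468 - 486)/31814 = -47062 - 20982/31814 = -47062 - 1*10491/15907 = -47062 - 10491/15907 = -748625725/15907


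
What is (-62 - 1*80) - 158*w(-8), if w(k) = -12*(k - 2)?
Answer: -19102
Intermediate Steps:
w(k) = 24 - 12*k (w(k) = -12*(-2 + k) = 24 - 12*k)
(-62 - 1*80) - 158*w(-8) = (-62 - 1*80) - 158*(24 - 12*(-8)) = (-62 - 80) - 158*(24 + 96) = -142 - 158*120 = -142 - 18960 = -19102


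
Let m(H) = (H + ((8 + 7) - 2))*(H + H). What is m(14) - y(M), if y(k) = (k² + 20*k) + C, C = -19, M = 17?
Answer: 146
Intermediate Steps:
y(k) = -19 + k² + 20*k (y(k) = (k² + 20*k) - 19 = -19 + k² + 20*k)
m(H) = 2*H*(13 + H) (m(H) = (H + (15 - 2))*(2*H) = (H + 13)*(2*H) = (13 + H)*(2*H) = 2*H*(13 + H))
m(14) - y(M) = 2*14*(13 + 14) - (-19 + 17² + 20*17) = 2*14*27 - (-19 + 289 + 340) = 756 - 1*610 = 756 - 610 = 146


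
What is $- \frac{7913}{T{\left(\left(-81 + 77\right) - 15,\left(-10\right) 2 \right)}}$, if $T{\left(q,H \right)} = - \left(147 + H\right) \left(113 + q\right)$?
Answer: $\frac{7913}{11938} \approx 0.66284$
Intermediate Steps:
$T{\left(q,H \right)} = - \left(113 + q\right) \left(147 + H\right)$
$- \frac{7913}{T{\left(\left(-81 + 77\right) - 15,\left(-10\right) 2 \right)}} = - \frac{7913}{-16611 - 147 \left(\left(-81 + 77\right) - 15\right) - 113 \left(\left(-10\right) 2\right) - \left(-10\right) 2 \left(\left(-81 + 77\right) - 15\right)} = - \frac{7913}{-16611 - 147 \left(-4 - 15\right) - -2260 - - 20 \left(-4 - 15\right)} = - \frac{7913}{-16611 - -2793 + 2260 - \left(-20\right) \left(-19\right)} = - \frac{7913}{-16611 + 2793 + 2260 - 380} = - \frac{7913}{-11938} = \left(-7913\right) \left(- \frac{1}{11938}\right) = \frac{7913}{11938}$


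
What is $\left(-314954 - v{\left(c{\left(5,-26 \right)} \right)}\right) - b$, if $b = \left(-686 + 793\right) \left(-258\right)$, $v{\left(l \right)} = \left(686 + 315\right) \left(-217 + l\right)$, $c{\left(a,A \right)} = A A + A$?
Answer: $-720781$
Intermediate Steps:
$c{\left(a,A \right)} = A + A^{2}$ ($c{\left(a,A \right)} = A^{2} + A = A + A^{2}$)
$v{\left(l \right)} = -217217 + 1001 l$ ($v{\left(l \right)} = 1001 \left(-217 + l\right) = -217217 + 1001 l$)
$b = -27606$ ($b = 107 \left(-258\right) = -27606$)
$\left(-314954 - v{\left(c{\left(5,-26 \right)} \right)}\right) - b = \left(-314954 - \left(-217217 + 1001 \left(- 26 \left(1 - 26\right)\right)\right)\right) - -27606 = \left(-314954 - \left(-217217 + 1001 \left(\left(-26\right) \left(-25\right)\right)\right)\right) + 27606 = \left(-314954 - \left(-217217 + 1001 \cdot 650\right)\right) + 27606 = \left(-314954 - \left(-217217 + 650650\right)\right) + 27606 = \left(-314954 - 433433\right) + 27606 = -748387 + 27606 = -720781$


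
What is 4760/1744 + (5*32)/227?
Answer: 169945/49486 ≈ 3.4342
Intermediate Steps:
4760/1744 + (5*32)/227 = 4760*(1/1744) + 160*(1/227) = 595/218 + 160/227 = 169945/49486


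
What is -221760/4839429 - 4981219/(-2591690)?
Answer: 1120548690931/597252368810 ≈ 1.8762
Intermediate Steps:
-221760/4839429 - 4981219/(-2591690) = -221760*1/4839429 - 4981219*(-1/2591690) = -10560/230449 + 4981219/2591690 = 1120548690931/597252368810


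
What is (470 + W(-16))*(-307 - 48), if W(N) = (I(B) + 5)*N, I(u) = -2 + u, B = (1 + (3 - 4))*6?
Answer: -149810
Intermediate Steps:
B = 0 (B = (1 - 1)*6 = 0*6 = 0)
W(N) = 3*N (W(N) = ((-2 + 0) + 5)*N = (-2 + 5)*N = 3*N)
(470 + W(-16))*(-307 - 48) = (470 + 3*(-16))*(-307 - 48) = (470 - 48)*(-355) = 422*(-355) = -149810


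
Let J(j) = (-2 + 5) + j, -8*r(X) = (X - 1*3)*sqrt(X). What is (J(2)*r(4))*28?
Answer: -35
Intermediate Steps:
r(X) = -sqrt(X)*(-3 + X)/8 (r(X) = -(X - 1*3)*sqrt(X)/8 = -(X - 3)*sqrt(X)/8 = -(-3 + X)*sqrt(X)/8 = -sqrt(X)*(-3 + X)/8)
J(j) = 3 + j
(J(2)*r(4))*28 = ((3 + 2)*(sqrt(4)*(3 - 1*4)/8))*28 = (5*((1/8)*2*(3 - 4)))*28 = (5*((1/8)*2*(-1)))*28 = (5*(-1/4))*28 = -5/4*28 = -35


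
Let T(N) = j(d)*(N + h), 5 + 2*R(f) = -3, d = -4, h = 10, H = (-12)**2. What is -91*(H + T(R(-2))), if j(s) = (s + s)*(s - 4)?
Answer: -48048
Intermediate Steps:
H = 144
j(s) = 2*s*(-4 + s) (j(s) = (2*s)*(-4 + s) = 2*s*(-4 + s))
R(f) = -4 (R(f) = -5/2 + (1/2)*(-3) = -5/2 - 3/2 = -4)
T(N) = 640 + 64*N (T(N) = (2*(-4)*(-4 - 4))*(N + 10) = (2*(-4)*(-8))*(10 + N) = 64*(10 + N) = 640 + 64*N)
-91*(H + T(R(-2))) = -91*(144 + (640 + 64*(-4))) = -91*(144 + (640 - 256)) = -91*(144 + 384) = -91*528 = -48048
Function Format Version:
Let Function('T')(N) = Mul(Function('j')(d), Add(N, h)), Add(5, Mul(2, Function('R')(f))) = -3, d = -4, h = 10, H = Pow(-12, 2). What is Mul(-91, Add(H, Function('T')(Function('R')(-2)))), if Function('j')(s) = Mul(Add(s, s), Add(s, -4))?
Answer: -48048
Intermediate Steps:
H = 144
Function('j')(s) = Mul(2, s, Add(-4, s)) (Function('j')(s) = Mul(Mul(2, s), Add(-4, s)) = Mul(2, s, Add(-4, s)))
Function('R')(f) = -4 (Function('R')(f) = Add(Rational(-5, 2), Mul(Rational(1, 2), -3)) = Add(Rational(-5, 2), Rational(-3, 2)) = -4)
Function('T')(N) = Add(640, Mul(64, N)) (Function('T')(N) = Mul(Mul(2, -4, Add(-4, -4)), Add(N, 10)) = Mul(Mul(2, -4, -8), Add(10, N)) = Mul(64, Add(10, N)) = Add(640, Mul(64, N)))
Mul(-91, Add(H, Function('T')(Function('R')(-2)))) = Mul(-91, Add(144, Add(640, Mul(64, -4)))) = Mul(-91, Add(144, Add(640, -256))) = Mul(-91, Add(144, 384)) = Mul(-91, 528) = -48048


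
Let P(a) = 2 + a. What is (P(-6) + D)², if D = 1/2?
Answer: 49/4 ≈ 12.250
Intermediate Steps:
D = ½ ≈ 0.50000
(P(-6) + D)² = ((2 - 6) + ½)² = (-4 + ½)² = (-7/2)² = 49/4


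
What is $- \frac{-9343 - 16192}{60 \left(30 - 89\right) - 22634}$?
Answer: $- \frac{25535}{26174} \approx -0.97559$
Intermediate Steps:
$- \frac{-9343 - 16192}{60 \left(30 - 89\right) - 22634} = - \frac{-25535}{60 \left(-59\right) - 22634} = - \frac{-25535}{-3540 - 22634} = - \frac{-25535}{-26174} = - \frac{\left(-25535\right) \left(-1\right)}{26174} = \left(-1\right) \frac{25535}{26174} = - \frac{25535}{26174}$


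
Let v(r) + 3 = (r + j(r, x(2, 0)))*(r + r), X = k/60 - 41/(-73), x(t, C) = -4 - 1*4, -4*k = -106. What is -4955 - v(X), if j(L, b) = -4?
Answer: -189771577561/38368800 ≈ -4946.0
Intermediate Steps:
k = 53/2 (k = -¼*(-106) = 53/2 ≈ 26.500)
x(t, C) = -8 (x(t, C) = -4 - 4 = -8)
X = 8789/8760 (X = (53/2)/60 - 41/(-73) = (53/2)*(1/60) - 41*(-1/73) = 53/120 + 41/73 = 8789/8760 ≈ 1.0033)
v(r) = -3 + 2*r*(-4 + r) (v(r) = -3 + (r - 4)*(r + r) = -3 + (-4 + r)*(2*r) = -3 + 2*r*(-4 + r))
-4955 - v(X) = -4955 - (-3 - 8*8789/8760 + 2*(8789/8760)²) = -4955 - (-3 - 8789/1095 + 2*(77246521/76737600)) = -4955 - (-3 - 8789/1095 + 77246521/38368800) = -4955 - 1*(-345826439/38368800) = -4955 + 345826439/38368800 = -189771577561/38368800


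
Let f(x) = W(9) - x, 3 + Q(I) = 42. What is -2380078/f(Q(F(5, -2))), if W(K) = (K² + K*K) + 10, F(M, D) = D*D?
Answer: -2380078/133 ≈ -17895.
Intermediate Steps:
F(M, D) = D²
Q(I) = 39 (Q(I) = -3 + 42 = 39)
W(K) = 10 + 2*K² (W(K) = (K² + K²) + 10 = 2*K² + 10 = 10 + 2*K²)
f(x) = 172 - x (f(x) = (10 + 2*9²) - x = (10 + 2*81) - x = (10 + 162) - x = 172 - x)
-2380078/f(Q(F(5, -2))) = -2380078/(172 - 1*39) = -2380078/(172 - 39) = -2380078/133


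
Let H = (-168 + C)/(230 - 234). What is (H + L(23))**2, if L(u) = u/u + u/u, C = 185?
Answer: 81/16 ≈ 5.0625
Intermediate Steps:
H = -17/4 (H = (-168 + 185)/(230 - 234) = 17/(-4) = 17*(-1/4) = -17/4 ≈ -4.2500)
L(u) = 2 (L(u) = 1 + 1 = 2)
(H + L(23))**2 = (-17/4 + 2)**2 = (-9/4)**2 = 81/16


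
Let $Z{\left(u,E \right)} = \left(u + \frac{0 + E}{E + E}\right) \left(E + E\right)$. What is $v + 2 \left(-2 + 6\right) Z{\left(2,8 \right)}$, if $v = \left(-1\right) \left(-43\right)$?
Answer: $363$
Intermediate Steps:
$Z{\left(u,E \right)} = 2 E \left(\frac{1}{2} + u\right)$ ($Z{\left(u,E \right)} = \left(u + \frac{E}{2 E}\right) 2 E = \left(u + E \frac{1}{2 E}\right) 2 E = \left(u + \frac{1}{2}\right) 2 E = \left(\frac{1}{2} + u\right) 2 E = 2 E \left(\frac{1}{2} + u\right)$)
$v = 43$
$v + 2 \left(-2 + 6\right) Z{\left(2,8 \right)} = 43 + 2 \left(-2 + 6\right) 8 \left(1 + 2 \cdot 2\right) = 43 + 2 \cdot 4 \cdot 8 \left(1 + 4\right) = 43 + 8 \cdot 8 \cdot 5 = 43 + 8 \cdot 40 = 43 + 320 = 363$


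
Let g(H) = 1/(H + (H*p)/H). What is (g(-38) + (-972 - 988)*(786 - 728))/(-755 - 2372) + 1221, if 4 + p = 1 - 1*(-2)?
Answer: 153338134/121953 ≈ 1257.4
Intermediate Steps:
p = -1 (p = -4 + (1 - 1*(-2)) = -4 + (1 + 2) = -4 + 3 = -1)
g(H) = 1/(-1 + H) (g(H) = 1/(H + (H*(-1))/H) = 1/(H + (-H)/H) = 1/(H - 1) = 1/(-1 + H))
(g(-38) + (-972 - 988)*(786 - 728))/(-755 - 2372) + 1221 = (1/(-1 - 38) + (-972 - 988)*(786 - 728))/(-755 - 2372) + 1221 = (1/(-39) - 1960*58)/(-3127) + 1221 = (-1/39 - 113680)*(-1/3127) + 1221 = -4433521/39*(-1/3127) + 1221 = 4433521/121953 + 1221 = 153338134/121953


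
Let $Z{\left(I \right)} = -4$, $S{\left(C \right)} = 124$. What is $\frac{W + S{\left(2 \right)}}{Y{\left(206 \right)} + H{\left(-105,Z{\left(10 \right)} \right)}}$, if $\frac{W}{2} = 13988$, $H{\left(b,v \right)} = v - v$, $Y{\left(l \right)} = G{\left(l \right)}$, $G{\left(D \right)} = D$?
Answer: $\frac{14050}{103} \approx 136.41$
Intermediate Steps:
$Y{\left(l \right)} = l$
$H{\left(b,v \right)} = 0$
$W = 27976$ ($W = 2 \cdot 13988 = 27976$)
$\frac{W + S{\left(2 \right)}}{Y{\left(206 \right)} + H{\left(-105,Z{\left(10 \right)} \right)}} = \frac{27976 + 124}{206 + 0} = \frac{28100}{206} = 28100 \cdot \frac{1}{206} = \frac{14050}{103}$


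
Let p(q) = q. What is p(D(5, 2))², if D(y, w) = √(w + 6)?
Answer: 8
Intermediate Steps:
D(y, w) = √(6 + w)
p(D(5, 2))² = (√(6 + 2))² = (√8)² = (2*√2)² = 8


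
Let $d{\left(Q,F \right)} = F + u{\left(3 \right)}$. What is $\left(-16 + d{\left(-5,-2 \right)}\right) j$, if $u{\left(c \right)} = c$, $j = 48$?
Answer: $-720$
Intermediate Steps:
$d{\left(Q,F \right)} = 3 + F$ ($d{\left(Q,F \right)} = F + 3 = 3 + F$)
$\left(-16 + d{\left(-5,-2 \right)}\right) j = \left(-16 + \left(3 - 2\right)\right) 48 = \left(-16 + 1\right) 48 = \left(-15\right) 48 = -720$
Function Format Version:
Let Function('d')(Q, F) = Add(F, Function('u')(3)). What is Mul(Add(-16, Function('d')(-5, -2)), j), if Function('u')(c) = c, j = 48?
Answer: -720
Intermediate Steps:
Function('d')(Q, F) = Add(3, F) (Function('d')(Q, F) = Add(F, 3) = Add(3, F))
Mul(Add(-16, Function('d')(-5, -2)), j) = Mul(Add(-16, Add(3, -2)), 48) = Mul(Add(-16, 1), 48) = Mul(-15, 48) = -720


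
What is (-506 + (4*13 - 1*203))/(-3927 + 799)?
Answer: 657/3128 ≈ 0.21004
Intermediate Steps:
(-506 + (4*13 - 1*203))/(-3927 + 799) = (-506 + (52 - 203))/(-3128) = (-506 - 151)*(-1/3128) = -657*(-1/3128) = 657/3128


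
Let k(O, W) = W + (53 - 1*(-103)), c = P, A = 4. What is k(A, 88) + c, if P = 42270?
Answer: 42514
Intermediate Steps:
c = 42270
k(O, W) = 156 + W (k(O, W) = W + (53 + 103) = W + 156 = 156 + W)
k(A, 88) + c = (156 + 88) + 42270 = 244 + 42270 = 42514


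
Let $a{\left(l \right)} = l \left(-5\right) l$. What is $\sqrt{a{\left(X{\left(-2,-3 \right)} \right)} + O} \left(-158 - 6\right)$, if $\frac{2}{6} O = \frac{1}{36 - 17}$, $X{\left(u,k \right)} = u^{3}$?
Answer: $- \frac{164 i \sqrt{115463}}{19} \approx - 2933.0 i$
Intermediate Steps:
$O = \frac{3}{19}$ ($O = \frac{3}{36 - 17} = \frac{3}{19} \approx 0.15789$)
$a{\left(l \right)} = - 5 l^{2}$ ($a{\left(l \right)} = - 5 l l = - 5 l^{2}$)
$\sqrt{a{\left(X{\left(-2,-3 \right)} \right)} + O} \left(-158 - 6\right) = \sqrt{- 5 \left(\left(-2\right)^{3}\right)^{2} + \frac{3}{19}} \left(-158 - 6\right) = \sqrt{- 5 \left(-8\right)^{2} + \frac{3}{19}} \left(-164\right) = \sqrt{\left(-5\right) 64 + \frac{3}{19}} \left(-164\right) = \sqrt{-320 + \frac{3}{19}} \left(-164\right) = \sqrt{- \frac{6077}{19}} \left(-164\right) = \frac{i \sqrt{115463}}{19} \left(-164\right) = - \frac{164 i \sqrt{115463}}{19}$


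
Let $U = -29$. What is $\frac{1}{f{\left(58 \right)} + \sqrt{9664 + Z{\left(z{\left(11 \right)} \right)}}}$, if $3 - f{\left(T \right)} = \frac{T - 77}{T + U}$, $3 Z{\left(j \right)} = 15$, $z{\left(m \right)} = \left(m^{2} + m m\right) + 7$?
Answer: $- \frac{3074}{8120393} + \frac{841 \sqrt{9669}}{8120393} \approx 0.0098052$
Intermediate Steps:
$z{\left(m \right)} = 7 + 2 m^{2}$ ($z{\left(m \right)} = \left(m^{2} + m^{2}\right) + 7 = 2 m^{2} + 7 = 7 + 2 m^{2}$)
$Z{\left(j \right)} = 5$ ($Z{\left(j \right)} = \frac{1}{3} \cdot 15 = 5$)
$f{\left(T \right)} = 3 - \frac{-77 + T}{-29 + T}$ ($f{\left(T \right)} = 3 - \frac{T - 77}{T - 29} = 3 - \frac{-77 + T}{-29 + T}$)
$\frac{1}{f{\left(58 \right)} + \sqrt{9664 + Z{\left(z{\left(11 \right)} \right)}}} = \frac{1}{\frac{2 \left(-5 + 58\right)}{-29 + 58} + \sqrt{9664 + 5}} = \frac{1}{2 \cdot \frac{1}{29} \cdot 53 + \sqrt{9669}} = \frac{1}{\frac{106}{29} + \sqrt{9669}}$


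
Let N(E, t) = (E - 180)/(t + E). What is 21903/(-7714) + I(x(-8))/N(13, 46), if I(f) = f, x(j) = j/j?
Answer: -587561/184034 ≈ -3.1927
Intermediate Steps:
x(j) = 1
N(E, t) = (-180 + E)/(E + t)
21903/(-7714) + I(x(-8))/N(13, 46) = 21903/(-7714) + 1/((-180 + 13)/(13 + 46)) = 21903*(-1/7714) + 1/(-167/59) = -3129/1102 + 1/((1/59)*(-167)) = -3129/1102 + 1/(-167/59) = -3129/1102 + 1*(-59/167) = -3129/1102 - 59/167 = -587561/184034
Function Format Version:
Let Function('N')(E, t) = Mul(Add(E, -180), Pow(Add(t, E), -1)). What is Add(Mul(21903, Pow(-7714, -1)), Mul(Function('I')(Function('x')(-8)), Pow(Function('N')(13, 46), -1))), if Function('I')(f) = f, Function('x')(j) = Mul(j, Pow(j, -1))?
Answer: Rational(-587561, 184034) ≈ -3.1927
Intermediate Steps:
Function('x')(j) = 1
Function('N')(E, t) = Mul(Pow(Add(E, t), -1), Add(-180, E)) (Function('N')(E, t) = Mul(Add(-180, E), Pow(Add(E, t), -1)) = Mul(Pow(Add(E, t), -1), Add(-180, E)))
Add(Mul(21903, Pow(-7714, -1)), Mul(Function('I')(Function('x')(-8)), Pow(Function('N')(13, 46), -1))) = Add(Mul(21903, Pow(-7714, -1)), Mul(1, Pow(Mul(Pow(Add(13, 46), -1), Add(-180, 13)), -1))) = Add(Mul(21903, Rational(-1, 7714)), Mul(1, Pow(Mul(Pow(59, -1), -167), -1))) = Add(Rational(-3129, 1102), Mul(1, Pow(Mul(Rational(1, 59), -167), -1))) = Add(Rational(-3129, 1102), Mul(1, Pow(Rational(-167, 59), -1))) = Add(Rational(-3129, 1102), Mul(1, Rational(-59, 167))) = Add(Rational(-3129, 1102), Rational(-59, 167)) = Rational(-587561, 184034)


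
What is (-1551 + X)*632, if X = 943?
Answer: -384256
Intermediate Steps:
(-1551 + X)*632 = (-1551 + 943)*632 = -608*632 = -384256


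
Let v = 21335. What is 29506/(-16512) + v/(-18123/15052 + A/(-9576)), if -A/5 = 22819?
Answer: 19633077932107/9865102656 ≈ 1990.2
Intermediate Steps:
A = -114095 (A = -5*22819 = -114095)
29506/(-16512) + v/(-18123/15052 + A/(-9576)) = 29506/(-16512) + 21335/(-18123/15052 - 114095/(-9576)) = 29506*(-1/16512) + 21335/(-18123*1/15052 - 114095*(-1/9576)) = -14753/8256 + 21335/(-18123/15052 + 6005/504) = -14753/8256 + 21335/(20313317/1896552) = -14753/8256 + 21335*(1896552/20313317) = -14753/8256 + 2380172760/1194901 = 19633077932107/9865102656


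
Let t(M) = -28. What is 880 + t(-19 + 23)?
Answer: 852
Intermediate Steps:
880 + t(-19 + 23) = 880 - 28 = 852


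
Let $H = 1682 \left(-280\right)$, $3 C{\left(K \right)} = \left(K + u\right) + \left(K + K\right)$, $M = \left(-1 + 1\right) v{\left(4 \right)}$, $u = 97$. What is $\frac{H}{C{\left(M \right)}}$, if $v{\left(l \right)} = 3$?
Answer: $- \frac{1412880}{97} \approx -14566.0$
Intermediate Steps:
$M = 0$ ($M = \left(-1 + 1\right) 3 = 0 \cdot 3 = 0$)
$C{\left(K \right)} = \frac{97}{3} + K$ ($C{\left(K \right)} = \frac{\left(K + 97\right) + \left(K + K\right)}{3} = \frac{\left(97 + K\right) + 2 K}{3} = \frac{97 + 3 K}{3} = \frac{97}{3} + K$)
$H = -470960$
$\frac{H}{C{\left(M \right)}} = - \frac{470960}{\frac{97}{3} + 0} = - \frac{470960}{\frac{97}{3}} = \left(-470960\right) \frac{3}{97} = - \frac{1412880}{97}$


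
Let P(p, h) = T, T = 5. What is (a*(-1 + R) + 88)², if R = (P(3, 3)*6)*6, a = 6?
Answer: 1350244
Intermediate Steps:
P(p, h) = 5
R = 180 (R = (5*6)*6 = 30*6 = 180)
(a*(-1 + R) + 88)² = (6*(-1 + 180) + 88)² = (6*179 + 88)² = (1074 + 88)² = 1162² = 1350244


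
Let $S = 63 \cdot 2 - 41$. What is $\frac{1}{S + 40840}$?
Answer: $\frac{1}{40925} \approx 2.4435 \cdot 10^{-5}$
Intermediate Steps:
$S = 85$ ($S = 126 - 41 = 85$)
$\frac{1}{S + 40840} = \frac{1}{85 + 40840} = \frac{1}{40925}$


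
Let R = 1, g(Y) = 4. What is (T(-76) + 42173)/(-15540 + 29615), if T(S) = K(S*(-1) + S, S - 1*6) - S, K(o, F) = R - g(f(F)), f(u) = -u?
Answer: 42246/14075 ≈ 3.0015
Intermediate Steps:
K(o, F) = -3 (K(o, F) = 1 - 1*4 = 1 - 4 = -3)
T(S) = -3 - S
(T(-76) + 42173)/(-15540 + 29615) = ((-3 - 1*(-76)) + 42173)/(-15540 + 29615) = ((-3 + 76) + 42173)/14075 = (73 + 42173)*(1/14075) = 42246*(1/14075) = 42246/14075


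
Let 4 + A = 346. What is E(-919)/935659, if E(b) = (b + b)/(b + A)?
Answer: 1838/539875243 ≈ 3.4045e-6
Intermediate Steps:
A = 342 (A = -4 + 346 = 342)
E(b) = 2*b/(342 + b) (E(b) = (b + b)/(b + 342) = (2*b)/(342 + b) = 2*b/(342 + b))
E(-919)/935659 = (2*(-919)/(342 - 919))/935659 = (2*(-919)/(-577))*(1/935659) = (2*(-919)*(-1/577))*(1/935659) = (1838/577)*(1/935659) = 1838/539875243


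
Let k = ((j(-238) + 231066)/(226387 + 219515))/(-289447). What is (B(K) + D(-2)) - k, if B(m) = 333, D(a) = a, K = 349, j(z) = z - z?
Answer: 7120085661880/21510832699 ≈ 331.00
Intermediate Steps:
j(z) = 0
k = -38511/21510832699 (k = ((0 + 231066)/(226387 + 219515))/(-289447) = (231066/445902)*(-1/289447) = (231066*(1/445902))*(-1/289447) = (38511/74317)*(-1/289447) = -38511/21510832699 ≈ -1.7903e-6)
(B(K) + D(-2)) - k = (333 - 2) - 1*(-38511/21510832699) = 331 + 38511/21510832699 = 7120085661880/21510832699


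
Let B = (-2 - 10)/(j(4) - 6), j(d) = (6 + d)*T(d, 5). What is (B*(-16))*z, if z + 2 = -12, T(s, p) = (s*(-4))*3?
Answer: 448/81 ≈ 5.5309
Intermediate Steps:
T(s, p) = -12*s (T(s, p) = -4*s*3 = -12*s)
z = -14 (z = -2 - 12 = -14)
j(d) = -12*d*(6 + d) (j(d) = (6 + d)*(-12*d) = -12*d*(6 + d))
B = 2/81 (B = (-2 - 10)/(-12*4*(6 + 4) - 6) = -12/(-12*4*10 - 6) = -12/(-480 - 6) = -12/(-486) = -12*(-1/486) = 2/81 ≈ 0.024691)
(B*(-16))*z = ((2/81)*(-16))*(-14) = -32/81*(-14) = 448/81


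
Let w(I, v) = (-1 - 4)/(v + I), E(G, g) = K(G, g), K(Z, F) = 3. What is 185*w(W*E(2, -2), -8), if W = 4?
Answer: -925/4 ≈ -231.25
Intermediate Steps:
E(G, g) = 3
w(I, v) = -5/(I + v)
185*w(W*E(2, -2), -8) = 185*(-5/(4*3 - 8)) = 185*(-5/(12 - 8)) = 185*(-5/4) = -925/4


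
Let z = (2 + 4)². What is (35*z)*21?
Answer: 26460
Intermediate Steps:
z = 36 (z = 6² = 36)
(35*z)*21 = (35*36)*21 = 1260*21 = 26460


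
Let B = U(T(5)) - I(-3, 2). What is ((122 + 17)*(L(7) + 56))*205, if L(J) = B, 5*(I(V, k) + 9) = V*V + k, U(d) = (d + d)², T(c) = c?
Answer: 4638986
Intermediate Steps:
U(d) = 4*d² (U(d) = (2*d)² = 4*d²)
I(V, k) = -9 + k/5 + V²/5 (I(V, k) = -9 + (V*V + k)/5 = -9 + (V² + k)/5 = -9 + (k + V²)/5 = -9 + (k/5 + V²/5) = -9 + k/5 + V²/5)
B = 534/5 (B = 4*5² - (-9 + (⅕)*2 + (⅕)*(-3)²) = 4*25 - (-9 + ⅖ + (⅕)*9) = 100 - (-9 + ⅖ + 9/5) = 100 - 1*(-34/5) = 100 + 34/5 = 534/5 ≈ 106.80)
L(J) = 534/5
((122 + 17)*(L(7) + 56))*205 = ((122 + 17)*(534/5 + 56))*205 = (139*(814/5))*205 = (113146/5)*205 = 4638986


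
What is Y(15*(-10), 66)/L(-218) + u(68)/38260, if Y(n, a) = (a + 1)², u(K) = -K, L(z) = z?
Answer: -42940991/2085170 ≈ -20.594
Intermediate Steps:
Y(n, a) = (1 + a)²
Y(15*(-10), 66)/L(-218) + u(68)/38260 = (1 + 66)²/(-218) - 1*68/38260 = 67²*(-1/218) - 68*1/38260 = 4489*(-1/218) - 17/9565 = -4489/218 - 17/9565 = -42940991/2085170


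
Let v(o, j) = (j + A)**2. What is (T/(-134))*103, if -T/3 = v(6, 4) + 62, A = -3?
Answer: 19467/134 ≈ 145.28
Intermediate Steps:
v(o, j) = (-3 + j)**2 (v(o, j) = (j - 3)**2 = (-3 + j)**2)
T = -189 (T = -3*((-3 + 4)**2 + 62) = -3*(1**2 + 62) = -3*(1 + 62) = -3*63 = -189)
(T/(-134))*103 = -189/(-134)*103 = -189*(-1/134)*103 = (189/134)*103 = 19467/134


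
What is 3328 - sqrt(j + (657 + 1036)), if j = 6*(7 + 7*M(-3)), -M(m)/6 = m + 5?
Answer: 3328 - sqrt(1231) ≈ 3292.9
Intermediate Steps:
M(m) = -30 - 6*m (M(m) = -6*(m + 5) = -6*(5 + m) = -30 - 6*m)
j = -462 (j = 6*(7 + 7*(-30 - 6*(-3))) = 6*(7 + 7*(-30 + 18)) = 6*(7 + 7*(-12)) = 6*(7 - 84) = 6*(-77) = -462)
3328 - sqrt(j + (657 + 1036)) = 3328 - sqrt(-462 + (657 + 1036)) = 3328 - sqrt(-462 + 1693) = 3328 - sqrt(1231)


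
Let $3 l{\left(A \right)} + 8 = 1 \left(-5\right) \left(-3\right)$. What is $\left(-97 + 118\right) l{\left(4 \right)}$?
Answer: $49$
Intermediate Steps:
$l{\left(A \right)} = \frac{7}{3}$ ($l{\left(A \right)} = - \frac{8}{3} + \frac{1 \left(-5\right) \left(-3\right)}{3} = - \frac{8}{3} + \frac{\left(-5\right) \left(-3\right)}{3} = - \frac{8}{3} + \frac{1}{3} \cdot 15 = - \frac{8}{3} + 5 = \frac{7}{3}$)
$\left(-97 + 118\right) l{\left(4 \right)} = \left(-97 + 118\right) \frac{7}{3} = 21 \cdot \frac{7}{3} = 49$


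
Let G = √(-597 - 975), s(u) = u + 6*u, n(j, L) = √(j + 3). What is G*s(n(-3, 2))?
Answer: 0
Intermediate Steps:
n(j, L) = √(3 + j)
s(u) = 7*u
G = 2*I*√393 (G = √(-1572) = 2*I*√393 ≈ 39.648*I)
G*s(n(-3, 2)) = (2*I*√393)*(7*√(3 - 3)) = (2*I*√393)*(7*√0) = (2*I*√393)*(7*0) = (2*I*√393)*0 = 0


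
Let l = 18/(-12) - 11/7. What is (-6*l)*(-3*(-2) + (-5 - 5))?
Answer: -516/7 ≈ -73.714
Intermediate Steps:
l = -43/14 (l = 18*(-1/12) - 11*⅐ = -3/2 - 11/7 = -43/14 ≈ -3.0714)
(-6*l)*(-3*(-2) + (-5 - 5)) = (-6*(-43/14))*(-3*(-2) + (-5 - 5)) = 129*(6 - 10)/7 = (129/7)*(-4) = -516/7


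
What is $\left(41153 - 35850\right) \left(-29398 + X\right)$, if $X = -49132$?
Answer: $-416444590$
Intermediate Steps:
$\left(41153 - 35850\right) \left(-29398 + X\right) = \left(41153 - 35850\right) \left(-29398 - 49132\right) = 5303 \left(-78530\right) = -416444590$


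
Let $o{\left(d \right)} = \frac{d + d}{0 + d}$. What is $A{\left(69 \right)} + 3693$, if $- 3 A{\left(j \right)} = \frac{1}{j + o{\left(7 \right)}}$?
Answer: $\frac{786608}{213} \approx 3693.0$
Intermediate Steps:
$o{\left(d \right)} = 2$ ($o{\left(d \right)} = \frac{2 d}{d} = 2$)
$A{\left(j \right)} = - \frac{1}{3 \left(2 + j\right)}$ ($A{\left(j \right)} = - \frac{1}{3 \left(j + 2\right)} = - \frac{1}{3 \left(2 + j\right)}$)
$A{\left(69 \right)} + 3693 = - \frac{1}{6 + 3 \cdot 69} + 3693 = - \frac{1}{6 + 207} + 3693 = - \frac{1}{213} + 3693 = \frac{786608}{213}$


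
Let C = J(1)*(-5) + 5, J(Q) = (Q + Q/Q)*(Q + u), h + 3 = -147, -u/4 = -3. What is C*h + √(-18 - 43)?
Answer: 18750 + I*√61 ≈ 18750.0 + 7.8102*I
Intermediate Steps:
u = 12 (u = -4*(-3) = 12)
h = -150 (h = -3 - 147 = -150)
J(Q) = (1 + Q)*(12 + Q) (J(Q) = (Q + Q/Q)*(Q + 12) = (Q + 1)*(12 + Q) = (1 + Q)*(12 + Q))
C = -125 (C = (12 + 1² + 13*1)*(-5) + 5 = (12 + 1 + 13)*(-5) + 5 = 26*(-5) + 5 = -130 + 5 = -125)
C*h + √(-18 - 43) = -125*(-150) + √(-18 - 43) = 18750 + √(-61) = 18750 + I*√61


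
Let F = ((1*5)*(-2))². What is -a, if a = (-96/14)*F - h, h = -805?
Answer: -835/7 ≈ -119.29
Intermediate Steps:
F = 100 (F = (5*(-2))² = (-10)² = 100)
a = 835/7 (a = -96/14*100 - 1*(-805) = -96/14*100 + 805 = -6*8/7*100 + 805 = -48/7*100 + 805 = -4800/7 + 805 = 835/7 ≈ 119.29)
-a = -1*835/7 = -835/7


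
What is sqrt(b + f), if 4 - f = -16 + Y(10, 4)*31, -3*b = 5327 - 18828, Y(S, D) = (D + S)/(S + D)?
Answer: 2*sqrt(10101)/3 ≈ 67.002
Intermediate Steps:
Y(S, D) = 1 (Y(S, D) = (D + S)/(D + S) = 1)
b = 13501/3 (b = -(5327 - 18828)/3 = -1/3*(-13501) = 13501/3 ≈ 4500.3)
f = -11 (f = 4 - (-16 + 1*31) = 4 - (-16 + 31) = 4 - 1*15 = 4 - 15 = -11)
sqrt(b + f) = sqrt(13501/3 - 11) = sqrt(13468/3) = 2*sqrt(10101)/3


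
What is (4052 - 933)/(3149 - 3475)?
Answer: -3119/326 ≈ -9.5675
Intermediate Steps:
(4052 - 933)/(3149 - 3475) = 3119/(-326) = 3119*(-1/326) = -3119/326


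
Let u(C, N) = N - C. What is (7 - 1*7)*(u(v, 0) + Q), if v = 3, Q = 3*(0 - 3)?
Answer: 0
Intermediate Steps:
Q = -9 (Q = 3*(-3) = -9)
(7 - 1*7)*(u(v, 0) + Q) = (7 - 1*7)*((0 - 1*3) - 9) = (7 - 7)*((0 - 3) - 9) = 0*(-3 - 9) = 0*(-12) = 0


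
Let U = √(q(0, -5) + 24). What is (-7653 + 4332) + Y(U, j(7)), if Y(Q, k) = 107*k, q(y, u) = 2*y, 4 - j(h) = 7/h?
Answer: -3000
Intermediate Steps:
j(h) = 4 - 7/h
U = 2*√6 (U = √(2*0 + 24) = √(0 + 24) = √24 = 2*√6 ≈ 4.8990)
(-7653 + 4332) + Y(U, j(7)) = (-7653 + 4332) + 107*(4 - 7/7) = -3321 + 107*(4 - 7*⅐) = -3321 + 107*(4 - 1) = -3321 + 107*3 = -3321 + 321 = -3000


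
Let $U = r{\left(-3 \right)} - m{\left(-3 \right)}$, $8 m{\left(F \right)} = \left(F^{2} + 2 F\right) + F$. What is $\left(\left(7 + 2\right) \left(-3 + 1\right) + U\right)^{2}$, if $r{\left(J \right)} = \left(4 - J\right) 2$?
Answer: $16$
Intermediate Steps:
$r{\left(J \right)} = 8 - 2 J$
$m{\left(F \right)} = \frac{F^{2}}{8} + \frac{3 F}{8}$ ($m{\left(F \right)} = \frac{\left(F^{2} + 2 F\right) + F}{8} = \frac{F^{2} + 3 F}{8} = \frac{F^{2}}{8} + \frac{3 F}{8}$)
$U = 14$ ($U = \left(8 - -6\right) - \frac{1}{8} \left(-3\right) \left(3 - 3\right) = \left(8 + 6\right) - \frac{1}{8} \left(-3\right) 0 = 14 - 0 = 14 + 0 = 14$)
$\left(\left(7 + 2\right) \left(-3 + 1\right) + U\right)^{2} = \left(\left(7 + 2\right) \left(-3 + 1\right) + 14\right)^{2} = \left(9 \left(-2\right) + 14\right)^{2} = \left(-18 + 14\right)^{2} = \left(-4\right)^{2} = 16$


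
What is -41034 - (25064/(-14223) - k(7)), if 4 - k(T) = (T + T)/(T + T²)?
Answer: -2334192727/56892 ≈ -41029.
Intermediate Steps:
k(T) = 4 - 2*T/(T + T²) (k(T) = 4 - (T + T)/(T + T²) = 4 - 2*T/(T + T²))
-41034 - (25064/(-14223) - k(7)) = -41034 - (25064/(-14223) - 2*(1 + 2*7)/(1 + 7)) = -41034 - (25064*(-1/14223) - 2*(1 + 14)/8) = -41034 - (-25064/14223 - 2*15/8) = -41034 - (-25064/14223 - 1*15/4) = -41034 - (-25064/14223 - 15/4) = -41034 - 1*(-313601/56892) = -41034 + 313601/56892 = -2334192727/56892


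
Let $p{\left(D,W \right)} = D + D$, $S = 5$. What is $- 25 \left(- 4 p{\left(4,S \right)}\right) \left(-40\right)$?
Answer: $-32000$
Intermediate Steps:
$p{\left(D,W \right)} = 2 D$
$- 25 \left(- 4 p{\left(4,S \right)}\right) \left(-40\right) = - 25 \left(- 4 \cdot 2 \cdot 4\right) \left(-40\right) = - 25 \left(\left(-4\right) 8\right) \left(-40\right) = \left(-25\right) \left(-32\right) \left(-40\right) = 800 \left(-40\right) = -32000$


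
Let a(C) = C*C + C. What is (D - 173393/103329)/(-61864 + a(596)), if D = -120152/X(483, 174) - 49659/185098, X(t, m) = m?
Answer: -384083901408889/163039359334499064 ≈ -0.0023558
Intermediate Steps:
a(C) = C + C**2 (a(C) = C**2 + C = C + C**2)
D = -11124267781/16103526 (D = -120152/174 - 49659/185098 = -120152*1/174 - 49659*1/185098 = -60076/87 - 49659/185098 = -11124267781/16103526 ≈ -690.80)
(D - 173393/103329)/(-61864 + a(596)) = (-11124267781/16103526 - 173393/103329)/(-61864 + 596*(1 + 596)) = (-11124267781/16103526 - 173393*1/103329)/(-61864 + 596*597) = (-11124267781/16103526 - 173393/103329)/(-61864 + 355812) = -384083901408889/554653746018/293948 = -384083901408889/554653746018*1/293948 = -384083901408889/163039359334499064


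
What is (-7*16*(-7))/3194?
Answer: 392/1597 ≈ 0.24546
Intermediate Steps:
(-7*16*(-7))/3194 = -112*(-7)*(1/3194) = 784*(1/3194) = 392/1597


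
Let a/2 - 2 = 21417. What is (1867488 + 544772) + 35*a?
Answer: 3911590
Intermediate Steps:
a = 42838 (a = 4 + 2*21417 = 4 + 42834 = 42838)
(1867488 + 544772) + 35*a = (1867488 + 544772) + 35*42838 = 2412260 + 1499330 = 3911590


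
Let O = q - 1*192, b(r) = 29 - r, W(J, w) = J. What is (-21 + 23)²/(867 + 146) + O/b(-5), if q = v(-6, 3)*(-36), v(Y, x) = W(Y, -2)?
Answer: 12224/17221 ≈ 0.70983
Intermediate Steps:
v(Y, x) = Y
q = 216 (q = -6*(-36) = 216)
O = 24 (O = 216 - 1*192 = 216 - 192 = 24)
(-21 + 23)²/(867 + 146) + O/b(-5) = (-21 + 23)²/(867 + 146) + 24/(29 - 1*(-5)) = 2²/1013 + 24/(29 + 5) = 4*(1/1013) + 24/34 = 4/1013 + 24*(1/34) = 4/1013 + 12/17 = 12224/17221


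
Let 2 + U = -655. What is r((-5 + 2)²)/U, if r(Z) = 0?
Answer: 0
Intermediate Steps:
U = -657 (U = -2 - 655 = -657)
r((-5 + 2)²)/U = 0/(-657) = 0*(-1/657) = 0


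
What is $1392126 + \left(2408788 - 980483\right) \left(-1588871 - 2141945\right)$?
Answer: $-5328741754754$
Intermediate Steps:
$1392126 + \left(2408788 - 980483\right) \left(-1588871 - 2141945\right) = 1392126 + \left(2408788 - 980483\right) \left(-3730816\right) = 1392126 + 1428305 \left(-3730816\right) = 1392126 - 5328743146880 = -5328741754754$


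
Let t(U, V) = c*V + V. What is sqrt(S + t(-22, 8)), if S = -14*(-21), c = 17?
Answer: sqrt(438) ≈ 20.928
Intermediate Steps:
S = 294
t(U, V) = 18*V (t(U, V) = 17*V + V = 18*V)
sqrt(S + t(-22, 8)) = sqrt(294 + 18*8) = sqrt(294 + 144) = sqrt(438)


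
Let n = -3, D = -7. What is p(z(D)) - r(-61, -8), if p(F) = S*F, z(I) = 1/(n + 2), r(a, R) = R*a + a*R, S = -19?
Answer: -957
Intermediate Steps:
r(a, R) = 2*R*a (r(a, R) = R*a + R*a = 2*R*a)
z(I) = -1 (z(I) = 1/(-3 + 2) = 1/(-1) = -1)
p(F) = -19*F
p(z(D)) - r(-61, -8) = -19*(-1) - 2*(-8)*(-61) = 19 - 1*976 = 19 - 976 = -957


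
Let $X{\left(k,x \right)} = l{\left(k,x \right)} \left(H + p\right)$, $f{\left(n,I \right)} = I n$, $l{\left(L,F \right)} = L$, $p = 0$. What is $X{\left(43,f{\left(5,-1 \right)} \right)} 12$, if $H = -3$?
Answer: $-1548$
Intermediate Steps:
$X{\left(k,x \right)} = - 3 k$ ($X{\left(k,x \right)} = k \left(-3 + 0\right) = k \left(-3\right) = - 3 k$)
$X{\left(43,f{\left(5,-1 \right)} \right)} 12 = \left(-3\right) 43 \cdot 12 = \left(-129\right) 12 = -1548$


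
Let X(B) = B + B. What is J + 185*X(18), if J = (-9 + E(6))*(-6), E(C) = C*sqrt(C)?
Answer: 6714 - 36*sqrt(6) ≈ 6625.8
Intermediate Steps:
E(C) = C**(3/2)
X(B) = 2*B
J = 54 - 36*sqrt(6) (J = (-9 + 6**(3/2))*(-6) = (-9 + 6*sqrt(6))*(-6) = 54 - 36*sqrt(6) ≈ -34.182)
J + 185*X(18) = (54 - 36*sqrt(6)) + 185*(2*18) = (54 - 36*sqrt(6)) + 185*36 = (54 - 36*sqrt(6)) + 6660 = 6714 - 36*sqrt(6)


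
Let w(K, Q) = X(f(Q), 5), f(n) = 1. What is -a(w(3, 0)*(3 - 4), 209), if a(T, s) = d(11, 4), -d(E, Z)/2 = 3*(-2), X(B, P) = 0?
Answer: -12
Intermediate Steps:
w(K, Q) = 0
d(E, Z) = 12 (d(E, Z) = -6*(-2) = -2*(-6) = 12)
a(T, s) = 12
-a(w(3, 0)*(3 - 4), 209) = -1*12 = -12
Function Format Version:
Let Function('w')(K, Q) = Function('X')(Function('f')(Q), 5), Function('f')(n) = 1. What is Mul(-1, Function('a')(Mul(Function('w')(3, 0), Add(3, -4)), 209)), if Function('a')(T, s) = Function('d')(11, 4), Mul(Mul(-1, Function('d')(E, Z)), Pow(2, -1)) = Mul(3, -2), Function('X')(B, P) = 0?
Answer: -12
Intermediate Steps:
Function('w')(K, Q) = 0
Function('d')(E, Z) = 12 (Function('d')(E, Z) = Mul(-2, Mul(3, -2)) = Mul(-2, -6) = 12)
Function('a')(T, s) = 12
Mul(-1, Function('a')(Mul(Function('w')(3, 0), Add(3, -4)), 209)) = Mul(-1, 12) = -12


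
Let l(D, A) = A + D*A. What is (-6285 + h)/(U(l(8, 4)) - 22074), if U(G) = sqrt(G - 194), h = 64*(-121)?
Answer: 154838073/243630817 + 14029*I*sqrt(158)/487261634 ≈ 0.63554 + 0.0003619*I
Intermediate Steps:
l(D, A) = A + A*D
h = -7744
U(G) = sqrt(-194 + G)
(-6285 + h)/(U(l(8, 4)) - 22074) = (-6285 - 7744)/(sqrt(-194 + 4*(1 + 8)) - 22074) = -14029/(sqrt(-194 + 4*9) - 22074) = -14029/(sqrt(-194 + 36) - 22074) = -14029/(sqrt(-158) - 22074) = -14029/(I*sqrt(158) - 22074) = -14029/(-22074 + I*sqrt(158))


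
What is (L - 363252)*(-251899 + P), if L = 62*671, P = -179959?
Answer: 138907125700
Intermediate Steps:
L = 41602
(L - 363252)*(-251899 + P) = (41602 - 363252)*(-251899 - 179959) = -321650*(-431858) = 138907125700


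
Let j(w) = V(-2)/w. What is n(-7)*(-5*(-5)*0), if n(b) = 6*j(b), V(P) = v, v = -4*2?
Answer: 0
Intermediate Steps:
v = -8
V(P) = -8
j(w) = -8/w
n(b) = -48/b (n(b) = 6*(-8/b) = -48/b)
n(-7)*(-5*(-5)*0) = (-48/(-7))*(-5*(-5)*0) = (-48*(-⅐))*(25*0) = (48/7)*0 = 0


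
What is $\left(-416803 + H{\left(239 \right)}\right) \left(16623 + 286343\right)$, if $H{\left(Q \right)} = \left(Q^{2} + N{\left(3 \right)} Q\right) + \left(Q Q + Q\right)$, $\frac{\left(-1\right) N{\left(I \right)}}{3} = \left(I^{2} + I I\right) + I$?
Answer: $-96155046114$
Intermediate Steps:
$N{\left(I \right)} = - 6 I^{2} - 3 I$ ($N{\left(I \right)} = - 3 \left(\left(I^{2} + I I\right) + I\right) = - 3 \left(\left(I^{2} + I^{2}\right) + I\right) = - 3 \left(2 I^{2} + I\right) = - 3 \left(I + 2 I^{2}\right) = - 6 I^{2} - 3 I$)
$H{\left(Q \right)} = - 62 Q + 2 Q^{2}$ ($H{\left(Q \right)} = \left(Q^{2} + \left(-3\right) 3 \left(1 + 2 \cdot 3\right) Q\right) + \left(Q Q + Q\right) = \left(Q^{2} + \left(-3\right) 3 \left(1 + 6\right) Q\right) + \left(Q^{2} + Q\right) = \left(Q^{2} + \left(-3\right) 3 \cdot 7 Q\right) + \left(Q + Q^{2}\right) = \left(Q^{2} - 63 Q\right) + \left(Q + Q^{2}\right) = - 62 Q + 2 Q^{2}$)
$\left(-416803 + H{\left(239 \right)}\right) \left(16623 + 286343\right) = \left(-416803 + 2 \cdot 239 \left(-31 + 239\right)\right) \left(16623 + 286343\right) = \left(-416803 + 2 \cdot 239 \cdot 208\right) 302966 = \left(-416803 + 99424\right) 302966 = \left(-317379\right) 302966 = -96155046114$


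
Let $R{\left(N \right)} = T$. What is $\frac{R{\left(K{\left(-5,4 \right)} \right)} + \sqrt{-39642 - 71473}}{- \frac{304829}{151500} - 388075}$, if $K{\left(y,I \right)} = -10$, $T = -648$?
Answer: $\frac{98172000}{58793667329} - \frac{151500 i \sqrt{111115}}{58793667329} \approx 0.0016698 - 0.00085895 i$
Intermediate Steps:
$R{\left(N \right)} = -648$
$\frac{R{\left(K{\left(-5,4 \right)} \right)} + \sqrt{-39642 - 71473}}{- \frac{304829}{151500} - 388075} = \frac{-648 + \sqrt{-39642 - 71473}}{- \frac{304829}{151500} - 388075} = \frac{-648 + \sqrt{-111115}}{\left(-304829\right) \frac{1}{151500} - 388075} = \frac{-648 + i \sqrt{111115}}{- \frac{304829}{151500} - 388075} = \frac{-648 + i \sqrt{111115}}{- \frac{58793667329}{151500}} = \left(-648 + i \sqrt{111115}\right) \left(- \frac{151500}{58793667329}\right) = \frac{98172000}{58793667329} - \frac{151500 i \sqrt{111115}}{58793667329}$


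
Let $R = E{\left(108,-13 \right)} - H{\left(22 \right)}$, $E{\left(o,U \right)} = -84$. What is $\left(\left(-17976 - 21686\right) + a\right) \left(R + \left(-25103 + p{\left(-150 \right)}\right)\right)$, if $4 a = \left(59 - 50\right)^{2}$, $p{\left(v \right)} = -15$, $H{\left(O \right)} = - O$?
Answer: $998179265$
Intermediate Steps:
$R = -62$ ($R = -84 - \left(-1\right) 22 = -84 - -22 = -84 + 22 = -62$)
$a = \frac{81}{4}$ ($a = \frac{\left(59 - 50\right)^{2}}{4} = \frac{9^{2}}{4} = \frac{1}{4} \cdot 81 = \frac{81}{4} \approx 20.25$)
$\left(\left(-17976 - 21686\right) + a\right) \left(R + \left(-25103 + p{\left(-150 \right)}\right)\right) = \left(\left(-17976 - 21686\right) + \frac{81}{4}\right) \left(-62 - 25118\right) = \left(-39662 + \frac{81}{4}\right) \left(-25180\right) = \left(- \frac{158567}{4}\right) \left(-25180\right) = 998179265$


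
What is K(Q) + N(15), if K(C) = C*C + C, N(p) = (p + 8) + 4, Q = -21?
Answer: 447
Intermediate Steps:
N(p) = 12 + p (N(p) = (8 + p) + 4 = 12 + p)
K(C) = C + C**2 (K(C) = C**2 + C = C + C**2)
K(Q) + N(15) = -21*(1 - 21) + (12 + 15) = -21*(-20) + 27 = 420 + 27 = 447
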